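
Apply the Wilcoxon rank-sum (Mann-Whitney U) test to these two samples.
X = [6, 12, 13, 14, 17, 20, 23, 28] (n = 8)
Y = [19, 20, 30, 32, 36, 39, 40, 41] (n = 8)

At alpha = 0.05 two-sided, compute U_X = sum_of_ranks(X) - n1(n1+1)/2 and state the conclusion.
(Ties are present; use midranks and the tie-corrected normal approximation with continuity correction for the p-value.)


Step 1: Combine and sort all 16 observations; assign midranks.
sorted (value, group): (6,X), (12,X), (13,X), (14,X), (17,X), (19,Y), (20,X), (20,Y), (23,X), (28,X), (30,Y), (32,Y), (36,Y), (39,Y), (40,Y), (41,Y)
ranks: 6->1, 12->2, 13->3, 14->4, 17->5, 19->6, 20->7.5, 20->7.5, 23->9, 28->10, 30->11, 32->12, 36->13, 39->14, 40->15, 41->16
Step 2: Rank sum for X: R1 = 1 + 2 + 3 + 4 + 5 + 7.5 + 9 + 10 = 41.5.
Step 3: U_X = R1 - n1(n1+1)/2 = 41.5 - 8*9/2 = 41.5 - 36 = 5.5.
       U_Y = n1*n2 - U_X = 64 - 5.5 = 58.5.
Step 4: Ties are present, so use the tie-corrected normal approximation (with continuity correction) for the p-value.
Step 5: p-value = 0.006284; compare to alpha = 0.05. reject H0.

U_X = 5.5, p = 0.006284, reject H0 at alpha = 0.05.


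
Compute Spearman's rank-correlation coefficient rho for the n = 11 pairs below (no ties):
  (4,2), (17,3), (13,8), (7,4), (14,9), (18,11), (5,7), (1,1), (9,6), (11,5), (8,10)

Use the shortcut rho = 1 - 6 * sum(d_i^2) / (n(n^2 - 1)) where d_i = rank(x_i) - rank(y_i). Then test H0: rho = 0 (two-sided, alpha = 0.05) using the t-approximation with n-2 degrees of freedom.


Step 1: Rank x and y separately (midranks; no ties here).
rank(x): 4->2, 17->10, 13->8, 7->4, 14->9, 18->11, 5->3, 1->1, 9->6, 11->7, 8->5
rank(y): 2->2, 3->3, 8->8, 4->4, 9->9, 11->11, 7->7, 1->1, 6->6, 5->5, 10->10
Step 2: d_i = R_x(i) - R_y(i); compute d_i^2.
  (2-2)^2=0, (10-3)^2=49, (8-8)^2=0, (4-4)^2=0, (9-9)^2=0, (11-11)^2=0, (3-7)^2=16, (1-1)^2=0, (6-6)^2=0, (7-5)^2=4, (5-10)^2=25
sum(d^2) = 94.
Step 3: rho = 1 - 6*94 / (11*(11^2 - 1)) = 1 - 564/1320 = 0.572727.
Step 4: Under H0, t = rho * sqrt((n-2)/(1-rho^2)) = 2.0960 ~ t(9).
Step 5: Two-sided p-value from the t-distribution with 9 df = 0.065543.
Step 6: alpha = 0.05. fail to reject H0.

rho = 0.5727, p = 0.065543, fail to reject H0 at alpha = 0.05.


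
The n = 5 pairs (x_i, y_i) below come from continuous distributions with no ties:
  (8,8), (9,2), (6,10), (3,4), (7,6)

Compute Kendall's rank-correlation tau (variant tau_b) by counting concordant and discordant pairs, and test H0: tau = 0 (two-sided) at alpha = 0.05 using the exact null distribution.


Step 1: Enumerate the 10 unordered pairs (i,j) with i<j and classify each by sign(x_j-x_i) * sign(y_j-y_i).
  (1,2):dx=+1,dy=-6->D; (1,3):dx=-2,dy=+2->D; (1,4):dx=-5,dy=-4->C; (1,5):dx=-1,dy=-2->C
  (2,3):dx=-3,dy=+8->D; (2,4):dx=-6,dy=+2->D; (2,5):dx=-2,dy=+4->D; (3,4):dx=-3,dy=-6->C
  (3,5):dx=+1,dy=-4->D; (4,5):dx=+4,dy=+2->C
Step 2: C = 4, D = 6, total pairs = 10.
Step 3: tau = (C - D)/(n(n-1)/2) = (4 - 6)/10 = -0.200000.
Step 4: Exact two-sided p-value (enumerate n! = 120 permutations of y under H0): p = 0.816667.
Step 5: alpha = 0.05. fail to reject H0.

tau_b = -0.2000 (C=4, D=6), p = 0.816667, fail to reject H0.


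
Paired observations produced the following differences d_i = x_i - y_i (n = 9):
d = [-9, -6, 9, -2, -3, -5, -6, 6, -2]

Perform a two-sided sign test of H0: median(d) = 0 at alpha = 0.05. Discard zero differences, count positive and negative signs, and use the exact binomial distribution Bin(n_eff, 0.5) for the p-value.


Step 1: Discard zero differences. Original n = 9; n_eff = number of nonzero differences = 9.
Nonzero differences (with sign): -9, -6, +9, -2, -3, -5, -6, +6, -2
Step 2: Count signs: positive = 2, negative = 7.
Step 3: Under H0: P(positive) = 0.5, so the number of positives S ~ Bin(9, 0.5).
Step 4: Two-sided exact p-value = sum of Bin(9,0.5) probabilities at or below the observed probability = 0.179688.
Step 5: alpha = 0.05. fail to reject H0.

n_eff = 9, pos = 2, neg = 7, p = 0.179688, fail to reject H0.


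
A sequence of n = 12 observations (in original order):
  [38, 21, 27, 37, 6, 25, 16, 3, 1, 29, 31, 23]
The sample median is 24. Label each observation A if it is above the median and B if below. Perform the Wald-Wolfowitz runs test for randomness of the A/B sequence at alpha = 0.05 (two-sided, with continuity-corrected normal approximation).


Step 1: Compute median = 24; label A = above, B = below.
Labels in order: ABAABABBBAAB  (n_A = 6, n_B = 6)
Step 2: Count runs R = 8.
Step 3: Under H0 (random ordering), E[R] = 2*n_A*n_B/(n_A+n_B) + 1 = 2*6*6/12 + 1 = 7.0000.
        Var[R] = 2*n_A*n_B*(2*n_A*n_B - n_A - n_B) / ((n_A+n_B)^2 * (n_A+n_B-1)) = 4320/1584 = 2.7273.
        SD[R] = 1.6514.
Step 4: Continuity-corrected z = (R - 0.5 - E[R]) / SD[R] = (8 - 0.5 - 7.0000) / 1.6514 = 0.3028.
Step 5: Two-sided p-value via normal approximation = 2*(1 - Phi(|z|)) = 0.762069.
Step 6: alpha = 0.05. fail to reject H0.

R = 8, z = 0.3028, p = 0.762069, fail to reject H0.


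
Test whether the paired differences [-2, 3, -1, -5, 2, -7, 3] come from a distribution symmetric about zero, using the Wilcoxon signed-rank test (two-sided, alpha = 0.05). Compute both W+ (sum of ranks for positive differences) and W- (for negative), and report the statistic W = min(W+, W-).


Step 1: Drop any zero differences (none here) and take |d_i|.
|d| = [2, 3, 1, 5, 2, 7, 3]
Step 2: Midrank |d_i| (ties get averaged ranks).
ranks: |2|->2.5, |3|->4.5, |1|->1, |5|->6, |2|->2.5, |7|->7, |3|->4.5
Step 3: Attach original signs; sum ranks with positive sign and with negative sign.
W+ = 4.5 + 2.5 + 4.5 = 11.5
W- = 2.5 + 1 + 6 + 7 = 16.5
(Check: W+ + W- = 28 should equal n(n+1)/2 = 28.)
Step 4: Test statistic W = min(W+, W-) = 11.5.
Step 5: Ties in |d|, so use the tie-corrected normal approximation.
        E[W] = n(n+1)/4 = 7*8/4 = 14.
        Tie groups: |d|=2 (t=2), |d|=3 (t=2); sum(t^3 - t) = 12.
        Var[W] = n(n+1)(2n+1)/24 - sum(t^3-t)/48 = 840/24 - 12/48 = 34.75.
        z = (W - E[W]) / sqrt(Var[W]) = (11.5 - 14) / 5.8949 = -0.4241.
        Two-sided p = 2*Phi(z) = 0.671497.
Step 6: alpha = 0.05. fail to reject H0.

W+ = 11.5, W- = 16.5, W = min = 11.5, p = 0.671497, fail to reject H0.


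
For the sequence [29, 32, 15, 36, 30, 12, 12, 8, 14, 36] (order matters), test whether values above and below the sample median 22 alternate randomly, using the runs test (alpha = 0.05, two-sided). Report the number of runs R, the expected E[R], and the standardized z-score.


Step 1: Compute median = 22; label A = above, B = below.
Labels in order: AABAABBBBA  (n_A = 5, n_B = 5)
Step 2: Count runs R = 5.
Step 3: Under H0 (random ordering), E[R] = 2*n_A*n_B/(n_A+n_B) + 1 = 2*5*5/10 + 1 = 6.0000.
        Var[R] = 2*n_A*n_B*(2*n_A*n_B - n_A - n_B) / ((n_A+n_B)^2 * (n_A+n_B-1)) = 2000/900 = 2.2222.
        SD[R] = 1.4907.
Step 4: Continuity-corrected z = (R + 0.5 - E[R]) / SD[R] = (5 + 0.5 - 6.0000) / 1.4907 = -0.3354.
Step 5: Two-sided p-value via normal approximation = 2*(1 - Phi(|z|)) = 0.737316.
Step 6: alpha = 0.05. fail to reject H0.

R = 5, z = -0.3354, p = 0.737316, fail to reject H0.


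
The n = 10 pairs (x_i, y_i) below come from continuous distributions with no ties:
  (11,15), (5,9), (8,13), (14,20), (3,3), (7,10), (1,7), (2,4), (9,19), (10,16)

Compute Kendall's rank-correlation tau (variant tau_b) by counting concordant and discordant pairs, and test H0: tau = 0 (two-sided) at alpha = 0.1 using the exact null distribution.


Step 1: Enumerate the 45 unordered pairs (i,j) with i<j and classify each by sign(x_j-x_i) * sign(y_j-y_i).
  (1,2):dx=-6,dy=-6->C; (1,3):dx=-3,dy=-2->C; (1,4):dx=+3,dy=+5->C; (1,5):dx=-8,dy=-12->C
  (1,6):dx=-4,dy=-5->C; (1,7):dx=-10,dy=-8->C; (1,8):dx=-9,dy=-11->C; (1,9):dx=-2,dy=+4->D
  (1,10):dx=-1,dy=+1->D; (2,3):dx=+3,dy=+4->C; (2,4):dx=+9,dy=+11->C; (2,5):dx=-2,dy=-6->C
  (2,6):dx=+2,dy=+1->C; (2,7):dx=-4,dy=-2->C; (2,8):dx=-3,dy=-5->C; (2,9):dx=+4,dy=+10->C
  (2,10):dx=+5,dy=+7->C; (3,4):dx=+6,dy=+7->C; (3,5):dx=-5,dy=-10->C; (3,6):dx=-1,dy=-3->C
  (3,7):dx=-7,dy=-6->C; (3,8):dx=-6,dy=-9->C; (3,9):dx=+1,dy=+6->C; (3,10):dx=+2,dy=+3->C
  (4,5):dx=-11,dy=-17->C; (4,6):dx=-7,dy=-10->C; (4,7):dx=-13,dy=-13->C; (4,8):dx=-12,dy=-16->C
  (4,9):dx=-5,dy=-1->C; (4,10):dx=-4,dy=-4->C; (5,6):dx=+4,dy=+7->C; (5,7):dx=-2,dy=+4->D
  (5,8):dx=-1,dy=+1->D; (5,9):dx=+6,dy=+16->C; (5,10):dx=+7,dy=+13->C; (6,7):dx=-6,dy=-3->C
  (6,8):dx=-5,dy=-6->C; (6,9):dx=+2,dy=+9->C; (6,10):dx=+3,dy=+6->C; (7,8):dx=+1,dy=-3->D
  (7,9):dx=+8,dy=+12->C; (7,10):dx=+9,dy=+9->C; (8,9):dx=+7,dy=+15->C; (8,10):dx=+8,dy=+12->C
  (9,10):dx=+1,dy=-3->D
Step 2: C = 39, D = 6, total pairs = 45.
Step 3: tau = (C - D)/(n(n-1)/2) = (39 - 6)/45 = 0.733333.
Step 4: Exact two-sided p-value (enumerate n! = 3628800 permutations of y under H0): p = 0.002213.
Step 5: alpha = 0.1. reject H0.

tau_b = 0.7333 (C=39, D=6), p = 0.002213, reject H0.


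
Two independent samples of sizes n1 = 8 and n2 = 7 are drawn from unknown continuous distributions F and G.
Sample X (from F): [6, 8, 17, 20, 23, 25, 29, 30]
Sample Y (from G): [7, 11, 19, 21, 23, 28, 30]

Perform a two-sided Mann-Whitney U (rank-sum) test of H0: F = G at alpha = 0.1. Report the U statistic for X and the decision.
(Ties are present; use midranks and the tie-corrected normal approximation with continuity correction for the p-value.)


Step 1: Combine and sort all 15 observations; assign midranks.
sorted (value, group): (6,X), (7,Y), (8,X), (11,Y), (17,X), (19,Y), (20,X), (21,Y), (23,X), (23,Y), (25,X), (28,Y), (29,X), (30,X), (30,Y)
ranks: 6->1, 7->2, 8->3, 11->4, 17->5, 19->6, 20->7, 21->8, 23->9.5, 23->9.5, 25->11, 28->12, 29->13, 30->14.5, 30->14.5
Step 2: Rank sum for X: R1 = 1 + 3 + 5 + 7 + 9.5 + 11 + 13 + 14.5 = 64.
Step 3: U_X = R1 - n1(n1+1)/2 = 64 - 8*9/2 = 64 - 36 = 28.
       U_Y = n1*n2 - U_X = 56 - 28 = 28.
Step 4: Ties are present, so use the tie-corrected normal approximation (with continuity correction) for the p-value.
Step 5: p-value = 1.000000; compare to alpha = 0.1. fail to reject H0.

U_X = 28, p = 1.000000, fail to reject H0 at alpha = 0.1.


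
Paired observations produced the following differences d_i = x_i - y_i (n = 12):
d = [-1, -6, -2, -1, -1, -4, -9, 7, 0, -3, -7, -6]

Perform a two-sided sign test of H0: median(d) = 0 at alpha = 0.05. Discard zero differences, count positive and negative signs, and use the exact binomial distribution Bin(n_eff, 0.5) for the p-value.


Step 1: Discard zero differences. Original n = 12; n_eff = number of nonzero differences = 11.
Nonzero differences (with sign): -1, -6, -2, -1, -1, -4, -9, +7, -3, -7, -6
Step 2: Count signs: positive = 1, negative = 10.
Step 3: Under H0: P(positive) = 0.5, so the number of positives S ~ Bin(11, 0.5).
Step 4: Two-sided exact p-value = sum of Bin(11,0.5) probabilities at or below the observed probability = 0.011719.
Step 5: alpha = 0.05. reject H0.

n_eff = 11, pos = 1, neg = 10, p = 0.011719, reject H0.


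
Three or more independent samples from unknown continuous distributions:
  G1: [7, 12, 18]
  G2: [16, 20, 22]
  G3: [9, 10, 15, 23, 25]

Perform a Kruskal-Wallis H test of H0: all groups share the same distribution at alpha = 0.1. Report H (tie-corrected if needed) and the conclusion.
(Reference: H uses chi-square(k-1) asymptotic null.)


Step 1: Combine all N = 11 observations and assign midranks.
sorted (value, group, rank): (7,G1,1), (9,G3,2), (10,G3,3), (12,G1,4), (15,G3,5), (16,G2,6), (18,G1,7), (20,G2,8), (22,G2,9), (23,G3,10), (25,G3,11)
Step 2: Sum ranks within each group.
R_1 = 12 (n_1 = 3)
R_2 = 23 (n_2 = 3)
R_3 = 31 (n_3 = 5)
Step 3: H = 12/(N(N+1)) * sum(R_i^2/n_i) - 3(N+1)
     = 12/(11*12) * (12^2/3 + 23^2/3 + 31^2/5) - 3*12
     = 0.090909 * 416.533 - 36
     = 1.866667.
Step 4: No ties, so H is used without correction.
Step 5: Under H0, H ~ chi^2(2); p-value = 0.393241.
Step 6: alpha = 0.1. fail to reject H0.

H = 1.8667, df = 2, p = 0.393241, fail to reject H0.


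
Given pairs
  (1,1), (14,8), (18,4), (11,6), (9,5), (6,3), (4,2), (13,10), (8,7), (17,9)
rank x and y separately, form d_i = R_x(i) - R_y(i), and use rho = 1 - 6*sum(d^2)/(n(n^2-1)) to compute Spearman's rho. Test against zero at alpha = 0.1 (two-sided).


Step 1: Rank x and y separately (midranks; no ties here).
rank(x): 1->1, 14->8, 18->10, 11->6, 9->5, 6->3, 4->2, 13->7, 8->4, 17->9
rank(y): 1->1, 8->8, 4->4, 6->6, 5->5, 3->3, 2->2, 10->10, 7->7, 9->9
Step 2: d_i = R_x(i) - R_y(i); compute d_i^2.
  (1-1)^2=0, (8-8)^2=0, (10-4)^2=36, (6-6)^2=0, (5-5)^2=0, (3-3)^2=0, (2-2)^2=0, (7-10)^2=9, (4-7)^2=9, (9-9)^2=0
sum(d^2) = 54.
Step 3: rho = 1 - 6*54 / (10*(10^2 - 1)) = 1 - 324/990 = 0.672727.
Step 4: Under H0, t = rho * sqrt((n-2)/(1-rho^2)) = 2.5717 ~ t(8).
Step 5: Two-sided p-value from the t-distribution with 8 df = 0.033041.
Step 6: alpha = 0.1. reject H0.

rho = 0.6727, p = 0.033041, reject H0 at alpha = 0.1.


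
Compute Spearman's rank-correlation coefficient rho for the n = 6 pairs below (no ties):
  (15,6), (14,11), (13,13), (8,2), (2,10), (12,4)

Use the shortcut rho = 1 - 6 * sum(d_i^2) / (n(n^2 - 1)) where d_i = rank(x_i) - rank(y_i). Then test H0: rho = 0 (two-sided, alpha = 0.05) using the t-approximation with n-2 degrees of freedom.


Step 1: Rank x and y separately (midranks; no ties here).
rank(x): 15->6, 14->5, 13->4, 8->2, 2->1, 12->3
rank(y): 6->3, 11->5, 13->6, 2->1, 10->4, 4->2
Step 2: d_i = R_x(i) - R_y(i); compute d_i^2.
  (6-3)^2=9, (5-5)^2=0, (4-6)^2=4, (2-1)^2=1, (1-4)^2=9, (3-2)^2=1
sum(d^2) = 24.
Step 3: rho = 1 - 6*24 / (6*(6^2 - 1)) = 1 - 144/210 = 0.314286.
Step 4: Under H0, t = rho * sqrt((n-2)/(1-rho^2)) = 0.6621 ~ t(4).
Step 5: Two-sided p-value from the t-distribution with 4 df = 0.544093.
Step 6: alpha = 0.05. fail to reject H0.

rho = 0.3143, p = 0.544093, fail to reject H0 at alpha = 0.05.


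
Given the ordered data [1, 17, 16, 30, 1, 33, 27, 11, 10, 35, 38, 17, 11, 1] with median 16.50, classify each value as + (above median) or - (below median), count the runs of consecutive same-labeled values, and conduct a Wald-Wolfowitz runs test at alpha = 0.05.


Step 1: Compute median = 16.50; label A = above, B = below.
Labels in order: BABABAABBAAABB  (n_A = 7, n_B = 7)
Step 2: Count runs R = 9.
Step 3: Under H0 (random ordering), E[R] = 2*n_A*n_B/(n_A+n_B) + 1 = 2*7*7/14 + 1 = 8.0000.
        Var[R] = 2*n_A*n_B*(2*n_A*n_B - n_A - n_B) / ((n_A+n_B)^2 * (n_A+n_B-1)) = 8232/2548 = 3.2308.
        SD[R] = 1.7974.
Step 4: Continuity-corrected z = (R - 0.5 - E[R]) / SD[R] = (9 - 0.5 - 8.0000) / 1.7974 = 0.2782.
Step 5: Two-sided p-value via normal approximation = 2*(1 - Phi(|z|)) = 0.780879.
Step 6: alpha = 0.05. fail to reject H0.

R = 9, z = 0.2782, p = 0.780879, fail to reject H0.


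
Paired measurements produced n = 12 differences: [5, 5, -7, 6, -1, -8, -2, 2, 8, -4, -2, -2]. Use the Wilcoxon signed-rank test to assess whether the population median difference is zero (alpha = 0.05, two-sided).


Step 1: Drop any zero differences (none here) and take |d_i|.
|d| = [5, 5, 7, 6, 1, 8, 2, 2, 8, 4, 2, 2]
Step 2: Midrank |d_i| (ties get averaged ranks).
ranks: |5|->7.5, |5|->7.5, |7|->10, |6|->9, |1|->1, |8|->11.5, |2|->3.5, |2|->3.5, |8|->11.5, |4|->6, |2|->3.5, |2|->3.5
Step 3: Attach original signs; sum ranks with positive sign and with negative sign.
W+ = 7.5 + 7.5 + 9 + 3.5 + 11.5 = 39
W- = 10 + 1 + 11.5 + 3.5 + 6 + 3.5 + 3.5 = 39
(Check: W+ + W- = 78 should equal n(n+1)/2 = 78.)
Step 4: Test statistic W = min(W+, W-) = 39.
Step 5: Ties in |d|, so use the tie-corrected normal approximation.
        E[W] = n(n+1)/4 = 12*13/4 = 39.
        Tie groups: |d|=2 (t=4), |d|=5 (t=2), |d|=8 (t=2); sum(t^3 - t) = 72.
        Var[W] = n(n+1)(2n+1)/24 - sum(t^3-t)/48 = 3900/24 - 72/48 = 161.
        z = (W - E[W]) / sqrt(Var[W]) = (39 - 39) / 12.6886 = 0.0000.
        Two-sided p = 2*Phi(z) = 1.000000.
Step 6: alpha = 0.05. fail to reject H0.

W+ = 39, W- = 39, W = min = 39, p = 1.000000, fail to reject H0.


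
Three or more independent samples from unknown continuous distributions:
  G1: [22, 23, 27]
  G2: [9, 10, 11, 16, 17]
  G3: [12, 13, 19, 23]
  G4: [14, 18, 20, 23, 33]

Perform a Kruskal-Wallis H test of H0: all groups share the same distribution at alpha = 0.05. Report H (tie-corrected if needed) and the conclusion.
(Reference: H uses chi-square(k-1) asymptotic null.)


Step 1: Combine all N = 17 observations and assign midranks.
sorted (value, group, rank): (9,G2,1), (10,G2,2), (11,G2,3), (12,G3,4), (13,G3,5), (14,G4,6), (16,G2,7), (17,G2,8), (18,G4,9), (19,G3,10), (20,G4,11), (22,G1,12), (23,G1,14), (23,G3,14), (23,G4,14), (27,G1,16), (33,G4,17)
Step 2: Sum ranks within each group.
R_1 = 42 (n_1 = 3)
R_2 = 21 (n_2 = 5)
R_3 = 33 (n_3 = 4)
R_4 = 57 (n_4 = 5)
Step 3: H = 12/(N(N+1)) * sum(R_i^2/n_i) - 3(N+1)
     = 12/(17*18) * (42^2/3 + 21^2/5 + 33^2/4 + 57^2/5) - 3*18
     = 0.039216 * 1598.25 - 54
     = 8.676471.
Step 4: Ties present; correction factor C = 1 - 24/(17^3 - 17) = 0.995098. Corrected H = 8.676471 / 0.995098 = 8.719212.
Step 5: Under H0, H ~ chi^2(3); p-value = 0.033267.
Step 6: alpha = 0.05. reject H0.

H = 8.7192, df = 3, p = 0.033267, reject H0.


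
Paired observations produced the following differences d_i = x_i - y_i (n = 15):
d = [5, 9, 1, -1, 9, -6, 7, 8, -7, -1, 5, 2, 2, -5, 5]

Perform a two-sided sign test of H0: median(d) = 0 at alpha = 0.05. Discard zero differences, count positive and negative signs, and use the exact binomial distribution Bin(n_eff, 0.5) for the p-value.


Step 1: Discard zero differences. Original n = 15; n_eff = number of nonzero differences = 15.
Nonzero differences (with sign): +5, +9, +1, -1, +9, -6, +7, +8, -7, -1, +5, +2, +2, -5, +5
Step 2: Count signs: positive = 10, negative = 5.
Step 3: Under H0: P(positive) = 0.5, so the number of positives S ~ Bin(15, 0.5).
Step 4: Two-sided exact p-value = sum of Bin(15,0.5) probabilities at or below the observed probability = 0.301758.
Step 5: alpha = 0.05. fail to reject H0.

n_eff = 15, pos = 10, neg = 5, p = 0.301758, fail to reject H0.


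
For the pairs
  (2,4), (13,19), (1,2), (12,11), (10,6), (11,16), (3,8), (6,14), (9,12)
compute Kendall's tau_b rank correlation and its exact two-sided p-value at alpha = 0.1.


Step 1: Enumerate the 36 unordered pairs (i,j) with i<j and classify each by sign(x_j-x_i) * sign(y_j-y_i).
  (1,2):dx=+11,dy=+15->C; (1,3):dx=-1,dy=-2->C; (1,4):dx=+10,dy=+7->C; (1,5):dx=+8,dy=+2->C
  (1,6):dx=+9,dy=+12->C; (1,7):dx=+1,dy=+4->C; (1,8):dx=+4,dy=+10->C; (1,9):dx=+7,dy=+8->C
  (2,3):dx=-12,dy=-17->C; (2,4):dx=-1,dy=-8->C; (2,5):dx=-3,dy=-13->C; (2,6):dx=-2,dy=-3->C
  (2,7):dx=-10,dy=-11->C; (2,8):dx=-7,dy=-5->C; (2,9):dx=-4,dy=-7->C; (3,4):dx=+11,dy=+9->C
  (3,5):dx=+9,dy=+4->C; (3,6):dx=+10,dy=+14->C; (3,7):dx=+2,dy=+6->C; (3,8):dx=+5,dy=+12->C
  (3,9):dx=+8,dy=+10->C; (4,5):dx=-2,dy=-5->C; (4,6):dx=-1,dy=+5->D; (4,7):dx=-9,dy=-3->C
  (4,8):dx=-6,dy=+3->D; (4,9):dx=-3,dy=+1->D; (5,6):dx=+1,dy=+10->C; (5,7):dx=-7,dy=+2->D
  (5,8):dx=-4,dy=+8->D; (5,9):dx=-1,dy=+6->D; (6,7):dx=-8,dy=-8->C; (6,8):dx=-5,dy=-2->C
  (6,9):dx=-2,dy=-4->C; (7,8):dx=+3,dy=+6->C; (7,9):dx=+6,dy=+4->C; (8,9):dx=+3,dy=-2->D
Step 2: C = 29, D = 7, total pairs = 36.
Step 3: tau = (C - D)/(n(n-1)/2) = (29 - 7)/36 = 0.611111.
Step 4: Exact two-sided p-value (enumerate n! = 362880 permutations of y under H0): p = 0.024741.
Step 5: alpha = 0.1. reject H0.

tau_b = 0.6111 (C=29, D=7), p = 0.024741, reject H0.


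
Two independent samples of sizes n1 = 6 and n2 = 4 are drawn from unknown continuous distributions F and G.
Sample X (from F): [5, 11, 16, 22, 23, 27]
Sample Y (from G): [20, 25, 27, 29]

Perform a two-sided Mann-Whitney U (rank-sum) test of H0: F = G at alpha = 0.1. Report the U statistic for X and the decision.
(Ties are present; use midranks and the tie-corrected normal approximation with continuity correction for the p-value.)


Step 1: Combine and sort all 10 observations; assign midranks.
sorted (value, group): (5,X), (11,X), (16,X), (20,Y), (22,X), (23,X), (25,Y), (27,X), (27,Y), (29,Y)
ranks: 5->1, 11->2, 16->3, 20->4, 22->5, 23->6, 25->7, 27->8.5, 27->8.5, 29->10
Step 2: Rank sum for X: R1 = 1 + 2 + 3 + 5 + 6 + 8.5 = 25.5.
Step 3: U_X = R1 - n1(n1+1)/2 = 25.5 - 6*7/2 = 25.5 - 21 = 4.5.
       U_Y = n1*n2 - U_X = 24 - 4.5 = 19.5.
Step 4: Ties are present, so use the tie-corrected normal approximation (with continuity correction) for the p-value.
Step 5: p-value = 0.134407; compare to alpha = 0.1. fail to reject H0.

U_X = 4.5, p = 0.134407, fail to reject H0 at alpha = 0.1.


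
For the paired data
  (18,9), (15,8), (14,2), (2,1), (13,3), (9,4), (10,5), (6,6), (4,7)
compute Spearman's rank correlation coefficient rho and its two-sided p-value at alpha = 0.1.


Step 1: Rank x and y separately (midranks; no ties here).
rank(x): 18->9, 15->8, 14->7, 2->1, 13->6, 9->4, 10->5, 6->3, 4->2
rank(y): 9->9, 8->8, 2->2, 1->1, 3->3, 4->4, 5->5, 6->6, 7->7
Step 2: d_i = R_x(i) - R_y(i); compute d_i^2.
  (9-9)^2=0, (8-8)^2=0, (7-2)^2=25, (1-1)^2=0, (6-3)^2=9, (4-4)^2=0, (5-5)^2=0, (3-6)^2=9, (2-7)^2=25
sum(d^2) = 68.
Step 3: rho = 1 - 6*68 / (9*(9^2 - 1)) = 1 - 408/720 = 0.433333.
Step 4: Under H0, t = rho * sqrt((n-2)/(1-rho^2)) = 1.2721 ~ t(7).
Step 5: Two-sided p-value from the t-distribution with 7 df = 0.243952.
Step 6: alpha = 0.1. fail to reject H0.

rho = 0.4333, p = 0.243952, fail to reject H0 at alpha = 0.1.


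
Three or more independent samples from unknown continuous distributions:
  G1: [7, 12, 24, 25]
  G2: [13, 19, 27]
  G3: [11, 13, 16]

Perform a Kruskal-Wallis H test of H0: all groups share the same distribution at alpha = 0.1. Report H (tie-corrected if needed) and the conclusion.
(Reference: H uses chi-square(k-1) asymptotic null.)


Step 1: Combine all N = 10 observations and assign midranks.
sorted (value, group, rank): (7,G1,1), (11,G3,2), (12,G1,3), (13,G2,4.5), (13,G3,4.5), (16,G3,6), (19,G2,7), (24,G1,8), (25,G1,9), (27,G2,10)
Step 2: Sum ranks within each group.
R_1 = 21 (n_1 = 4)
R_2 = 21.5 (n_2 = 3)
R_3 = 12.5 (n_3 = 3)
Step 3: H = 12/(N(N+1)) * sum(R_i^2/n_i) - 3(N+1)
     = 12/(10*11) * (21^2/4 + 21.5^2/3 + 12.5^2/3) - 3*11
     = 0.109091 * 316.417 - 33
     = 1.518182.
Step 4: Ties present; correction factor C = 1 - 6/(10^3 - 10) = 0.993939. Corrected H = 1.518182 / 0.993939 = 1.527439.
Step 5: Under H0, H ~ chi^2(2); p-value = 0.465930.
Step 6: alpha = 0.1. fail to reject H0.

H = 1.5274, df = 2, p = 0.465930, fail to reject H0.


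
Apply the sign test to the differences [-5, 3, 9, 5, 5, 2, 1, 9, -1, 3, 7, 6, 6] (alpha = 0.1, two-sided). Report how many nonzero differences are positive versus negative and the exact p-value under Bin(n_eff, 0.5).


Step 1: Discard zero differences. Original n = 13; n_eff = number of nonzero differences = 13.
Nonzero differences (with sign): -5, +3, +9, +5, +5, +2, +1, +9, -1, +3, +7, +6, +6
Step 2: Count signs: positive = 11, negative = 2.
Step 3: Under H0: P(positive) = 0.5, so the number of positives S ~ Bin(13, 0.5).
Step 4: Two-sided exact p-value = sum of Bin(13,0.5) probabilities at or below the observed probability = 0.022461.
Step 5: alpha = 0.1. reject H0.

n_eff = 13, pos = 11, neg = 2, p = 0.022461, reject H0.


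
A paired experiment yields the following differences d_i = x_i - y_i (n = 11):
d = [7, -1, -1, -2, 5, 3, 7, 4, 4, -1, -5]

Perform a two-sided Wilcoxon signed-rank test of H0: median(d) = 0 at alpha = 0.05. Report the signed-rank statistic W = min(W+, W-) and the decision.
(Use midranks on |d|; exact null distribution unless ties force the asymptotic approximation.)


Step 1: Drop any zero differences (none here) and take |d_i|.
|d| = [7, 1, 1, 2, 5, 3, 7, 4, 4, 1, 5]
Step 2: Midrank |d_i| (ties get averaged ranks).
ranks: |7|->10.5, |1|->2, |1|->2, |2|->4, |5|->8.5, |3|->5, |7|->10.5, |4|->6.5, |4|->6.5, |1|->2, |5|->8.5
Step 3: Attach original signs; sum ranks with positive sign and with negative sign.
W+ = 10.5 + 8.5 + 5 + 10.5 + 6.5 + 6.5 = 47.5
W- = 2 + 2 + 4 + 2 + 8.5 = 18.5
(Check: W+ + W- = 66 should equal n(n+1)/2 = 66.)
Step 4: Test statistic W = min(W+, W-) = 18.5.
Step 5: Ties in |d|, so use the tie-corrected normal approximation.
        E[W] = n(n+1)/4 = 11*12/4 = 33.
        Tie groups: |d|=1 (t=3), |d|=4 (t=2), |d|=5 (t=2), |d|=7 (t=2); sum(t^3 - t) = 42.
        Var[W] = n(n+1)(2n+1)/24 - sum(t^3-t)/48 = 3036/24 - 42/48 = 125.625.
        z = (W - E[W]) / sqrt(Var[W]) = (18.5 - 33) / 11.2083 = -1.2937.
        Two-sided p = 2*Phi(z) = 0.195773.
Step 6: alpha = 0.05. fail to reject H0.

W+ = 47.5, W- = 18.5, W = min = 18.5, p = 0.195773, fail to reject H0.


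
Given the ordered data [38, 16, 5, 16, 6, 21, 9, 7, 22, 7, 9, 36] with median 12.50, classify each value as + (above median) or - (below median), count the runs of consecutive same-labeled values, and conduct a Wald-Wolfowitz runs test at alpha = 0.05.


Step 1: Compute median = 12.50; label A = above, B = below.
Labels in order: AABABABBABBA  (n_A = 6, n_B = 6)
Step 2: Count runs R = 9.
Step 3: Under H0 (random ordering), E[R] = 2*n_A*n_B/(n_A+n_B) + 1 = 2*6*6/12 + 1 = 7.0000.
        Var[R] = 2*n_A*n_B*(2*n_A*n_B - n_A - n_B) / ((n_A+n_B)^2 * (n_A+n_B-1)) = 4320/1584 = 2.7273.
        SD[R] = 1.6514.
Step 4: Continuity-corrected z = (R - 0.5 - E[R]) / SD[R] = (9 - 0.5 - 7.0000) / 1.6514 = 0.9083.
Step 5: Two-sided p-value via normal approximation = 2*(1 - Phi(|z|)) = 0.363722.
Step 6: alpha = 0.05. fail to reject H0.

R = 9, z = 0.9083, p = 0.363722, fail to reject H0.


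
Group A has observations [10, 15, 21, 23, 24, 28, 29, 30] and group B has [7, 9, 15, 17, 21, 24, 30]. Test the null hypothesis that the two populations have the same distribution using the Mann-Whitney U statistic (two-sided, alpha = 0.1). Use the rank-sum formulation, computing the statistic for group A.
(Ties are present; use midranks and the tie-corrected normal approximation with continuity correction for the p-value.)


Step 1: Combine and sort all 15 observations; assign midranks.
sorted (value, group): (7,Y), (9,Y), (10,X), (15,X), (15,Y), (17,Y), (21,X), (21,Y), (23,X), (24,X), (24,Y), (28,X), (29,X), (30,X), (30,Y)
ranks: 7->1, 9->2, 10->3, 15->4.5, 15->4.5, 17->6, 21->7.5, 21->7.5, 23->9, 24->10.5, 24->10.5, 28->12, 29->13, 30->14.5, 30->14.5
Step 2: Rank sum for X: R1 = 3 + 4.5 + 7.5 + 9 + 10.5 + 12 + 13 + 14.5 = 74.
Step 3: U_X = R1 - n1(n1+1)/2 = 74 - 8*9/2 = 74 - 36 = 38.
       U_Y = n1*n2 - U_X = 56 - 38 = 18.
Step 4: Ties are present, so use the tie-corrected normal approximation (with continuity correction) for the p-value.
Step 5: p-value = 0.269871; compare to alpha = 0.1. fail to reject H0.

U_X = 38, p = 0.269871, fail to reject H0 at alpha = 0.1.


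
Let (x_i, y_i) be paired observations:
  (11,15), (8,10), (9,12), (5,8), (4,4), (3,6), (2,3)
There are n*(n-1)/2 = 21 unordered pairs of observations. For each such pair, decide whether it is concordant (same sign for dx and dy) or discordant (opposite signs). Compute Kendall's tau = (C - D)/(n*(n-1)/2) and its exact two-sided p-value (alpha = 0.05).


Step 1: Enumerate the 21 unordered pairs (i,j) with i<j and classify each by sign(x_j-x_i) * sign(y_j-y_i).
  (1,2):dx=-3,dy=-5->C; (1,3):dx=-2,dy=-3->C; (1,4):dx=-6,dy=-7->C; (1,5):dx=-7,dy=-11->C
  (1,6):dx=-8,dy=-9->C; (1,7):dx=-9,dy=-12->C; (2,3):dx=+1,dy=+2->C; (2,4):dx=-3,dy=-2->C
  (2,5):dx=-4,dy=-6->C; (2,6):dx=-5,dy=-4->C; (2,7):dx=-6,dy=-7->C; (3,4):dx=-4,dy=-4->C
  (3,5):dx=-5,dy=-8->C; (3,6):dx=-6,dy=-6->C; (3,7):dx=-7,dy=-9->C; (4,5):dx=-1,dy=-4->C
  (4,6):dx=-2,dy=-2->C; (4,7):dx=-3,dy=-5->C; (5,6):dx=-1,dy=+2->D; (5,7):dx=-2,dy=-1->C
  (6,7):dx=-1,dy=-3->C
Step 2: C = 20, D = 1, total pairs = 21.
Step 3: tau = (C - D)/(n(n-1)/2) = (20 - 1)/21 = 0.904762.
Step 4: Exact two-sided p-value (enumerate n! = 5040 permutations of y under H0): p = 0.002778.
Step 5: alpha = 0.05. reject H0.

tau_b = 0.9048 (C=20, D=1), p = 0.002778, reject H0.


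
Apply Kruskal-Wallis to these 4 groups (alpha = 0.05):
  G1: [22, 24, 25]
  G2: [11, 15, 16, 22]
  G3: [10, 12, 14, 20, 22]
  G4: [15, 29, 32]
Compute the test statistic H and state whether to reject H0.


Step 1: Combine all N = 15 observations and assign midranks.
sorted (value, group, rank): (10,G3,1), (11,G2,2), (12,G3,3), (14,G3,4), (15,G2,5.5), (15,G4,5.5), (16,G2,7), (20,G3,8), (22,G1,10), (22,G2,10), (22,G3,10), (24,G1,12), (25,G1,13), (29,G4,14), (32,G4,15)
Step 2: Sum ranks within each group.
R_1 = 35 (n_1 = 3)
R_2 = 24.5 (n_2 = 4)
R_3 = 26 (n_3 = 5)
R_4 = 34.5 (n_4 = 3)
Step 3: H = 12/(N(N+1)) * sum(R_i^2/n_i) - 3(N+1)
     = 12/(15*16) * (35^2/3 + 24.5^2/4 + 26^2/5 + 34.5^2/3) - 3*16
     = 0.050000 * 1090.35 - 48
     = 6.517292.
Step 4: Ties present; correction factor C = 1 - 30/(15^3 - 15) = 0.991071. Corrected H = 6.517292 / 0.991071 = 6.576006.
Step 5: Under H0, H ~ chi^2(3); p-value = 0.086713.
Step 6: alpha = 0.05. fail to reject H0.

H = 6.5760, df = 3, p = 0.086713, fail to reject H0.


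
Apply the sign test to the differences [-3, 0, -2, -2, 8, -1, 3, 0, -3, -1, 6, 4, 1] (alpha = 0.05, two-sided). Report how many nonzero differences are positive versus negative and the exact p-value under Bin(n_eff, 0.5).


Step 1: Discard zero differences. Original n = 13; n_eff = number of nonzero differences = 11.
Nonzero differences (with sign): -3, -2, -2, +8, -1, +3, -3, -1, +6, +4, +1
Step 2: Count signs: positive = 5, negative = 6.
Step 3: Under H0: P(positive) = 0.5, so the number of positives S ~ Bin(11, 0.5).
Step 4: Two-sided exact p-value = sum of Bin(11,0.5) probabilities at or below the observed probability = 1.000000.
Step 5: alpha = 0.05. fail to reject H0.

n_eff = 11, pos = 5, neg = 6, p = 1.000000, fail to reject H0.


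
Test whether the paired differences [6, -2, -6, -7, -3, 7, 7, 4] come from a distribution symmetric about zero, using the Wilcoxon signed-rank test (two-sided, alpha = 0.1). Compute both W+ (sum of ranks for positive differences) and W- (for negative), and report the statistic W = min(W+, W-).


Step 1: Drop any zero differences (none here) and take |d_i|.
|d| = [6, 2, 6, 7, 3, 7, 7, 4]
Step 2: Midrank |d_i| (ties get averaged ranks).
ranks: |6|->4.5, |2|->1, |6|->4.5, |7|->7, |3|->2, |7|->7, |7|->7, |4|->3
Step 3: Attach original signs; sum ranks with positive sign and with negative sign.
W+ = 4.5 + 7 + 7 + 3 = 21.5
W- = 1 + 4.5 + 7 + 2 = 14.5
(Check: W+ + W- = 36 should equal n(n+1)/2 = 36.)
Step 4: Test statistic W = min(W+, W-) = 14.5.
Step 5: Ties in |d|, so use the tie-corrected normal approximation.
        E[W] = n(n+1)/4 = 8*9/4 = 18.
        Tie groups: |d|=6 (t=2), |d|=7 (t=3); sum(t^3 - t) = 30.
        Var[W] = n(n+1)(2n+1)/24 - sum(t^3-t)/48 = 1224/24 - 30/48 = 50.375.
        z = (W - E[W]) / sqrt(Var[W]) = (14.5 - 18) / 7.0975 = -0.4931.
        Two-sided p = 2*Phi(z) = 0.621921.
Step 6: alpha = 0.1. fail to reject H0.

W+ = 21.5, W- = 14.5, W = min = 14.5, p = 0.621921, fail to reject H0.


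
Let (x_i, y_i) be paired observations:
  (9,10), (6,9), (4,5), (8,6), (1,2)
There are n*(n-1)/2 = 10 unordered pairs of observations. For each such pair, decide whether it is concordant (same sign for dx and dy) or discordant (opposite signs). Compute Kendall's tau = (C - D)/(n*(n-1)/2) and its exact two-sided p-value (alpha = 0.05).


Step 1: Enumerate the 10 unordered pairs (i,j) with i<j and classify each by sign(x_j-x_i) * sign(y_j-y_i).
  (1,2):dx=-3,dy=-1->C; (1,3):dx=-5,dy=-5->C; (1,4):dx=-1,dy=-4->C; (1,5):dx=-8,dy=-8->C
  (2,3):dx=-2,dy=-4->C; (2,4):dx=+2,dy=-3->D; (2,5):dx=-5,dy=-7->C; (3,4):dx=+4,dy=+1->C
  (3,5):dx=-3,dy=-3->C; (4,5):dx=-7,dy=-4->C
Step 2: C = 9, D = 1, total pairs = 10.
Step 3: tau = (C - D)/(n(n-1)/2) = (9 - 1)/10 = 0.800000.
Step 4: Exact two-sided p-value (enumerate n! = 120 permutations of y under H0): p = 0.083333.
Step 5: alpha = 0.05. fail to reject H0.

tau_b = 0.8000 (C=9, D=1), p = 0.083333, fail to reject H0.


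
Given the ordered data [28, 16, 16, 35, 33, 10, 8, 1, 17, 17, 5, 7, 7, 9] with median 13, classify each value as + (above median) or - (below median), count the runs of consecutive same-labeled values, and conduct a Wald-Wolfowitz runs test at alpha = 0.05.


Step 1: Compute median = 13; label A = above, B = below.
Labels in order: AAAAABBBAABBBB  (n_A = 7, n_B = 7)
Step 2: Count runs R = 4.
Step 3: Under H0 (random ordering), E[R] = 2*n_A*n_B/(n_A+n_B) + 1 = 2*7*7/14 + 1 = 8.0000.
        Var[R] = 2*n_A*n_B*(2*n_A*n_B - n_A - n_B) / ((n_A+n_B)^2 * (n_A+n_B-1)) = 8232/2548 = 3.2308.
        SD[R] = 1.7974.
Step 4: Continuity-corrected z = (R + 0.5 - E[R]) / SD[R] = (4 + 0.5 - 8.0000) / 1.7974 = -1.9472.
Step 5: Two-sided p-value via normal approximation = 2*(1 - Phi(|z|)) = 0.051508.
Step 6: alpha = 0.05. fail to reject H0.

R = 4, z = -1.9472, p = 0.051508, fail to reject H0.


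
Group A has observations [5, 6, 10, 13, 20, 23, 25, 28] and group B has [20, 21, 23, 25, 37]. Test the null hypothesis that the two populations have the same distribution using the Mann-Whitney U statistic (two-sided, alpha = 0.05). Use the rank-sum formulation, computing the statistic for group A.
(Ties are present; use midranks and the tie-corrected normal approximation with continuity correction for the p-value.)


Step 1: Combine and sort all 13 observations; assign midranks.
sorted (value, group): (5,X), (6,X), (10,X), (13,X), (20,X), (20,Y), (21,Y), (23,X), (23,Y), (25,X), (25,Y), (28,X), (37,Y)
ranks: 5->1, 6->2, 10->3, 13->4, 20->5.5, 20->5.5, 21->7, 23->8.5, 23->8.5, 25->10.5, 25->10.5, 28->12, 37->13
Step 2: Rank sum for X: R1 = 1 + 2 + 3 + 4 + 5.5 + 8.5 + 10.5 + 12 = 46.5.
Step 3: U_X = R1 - n1(n1+1)/2 = 46.5 - 8*9/2 = 46.5 - 36 = 10.5.
       U_Y = n1*n2 - U_X = 40 - 10.5 = 29.5.
Step 4: Ties are present, so use the tie-corrected normal approximation (with continuity correction) for the p-value.
Step 5: p-value = 0.185859; compare to alpha = 0.05. fail to reject H0.

U_X = 10.5, p = 0.185859, fail to reject H0 at alpha = 0.05.


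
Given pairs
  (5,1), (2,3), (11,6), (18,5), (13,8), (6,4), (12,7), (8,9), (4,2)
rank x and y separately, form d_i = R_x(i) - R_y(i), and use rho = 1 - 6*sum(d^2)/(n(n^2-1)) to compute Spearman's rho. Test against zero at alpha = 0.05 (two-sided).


Step 1: Rank x and y separately (midranks; no ties here).
rank(x): 5->3, 2->1, 11->6, 18->9, 13->8, 6->4, 12->7, 8->5, 4->2
rank(y): 1->1, 3->3, 6->6, 5->5, 8->8, 4->4, 7->7, 9->9, 2->2
Step 2: d_i = R_x(i) - R_y(i); compute d_i^2.
  (3-1)^2=4, (1-3)^2=4, (6-6)^2=0, (9-5)^2=16, (8-8)^2=0, (4-4)^2=0, (7-7)^2=0, (5-9)^2=16, (2-2)^2=0
sum(d^2) = 40.
Step 3: rho = 1 - 6*40 / (9*(9^2 - 1)) = 1 - 240/720 = 0.666667.
Step 4: Under H0, t = rho * sqrt((n-2)/(1-rho^2)) = 2.3664 ~ t(7).
Step 5: Two-sided p-value from the t-distribution with 7 df = 0.049867.
Step 6: alpha = 0.05. reject H0.

rho = 0.6667, p = 0.049867, reject H0 at alpha = 0.05.


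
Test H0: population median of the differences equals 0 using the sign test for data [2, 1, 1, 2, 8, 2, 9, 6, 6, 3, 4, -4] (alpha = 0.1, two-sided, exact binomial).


Step 1: Discard zero differences. Original n = 12; n_eff = number of nonzero differences = 12.
Nonzero differences (with sign): +2, +1, +1, +2, +8, +2, +9, +6, +6, +3, +4, -4
Step 2: Count signs: positive = 11, negative = 1.
Step 3: Under H0: P(positive) = 0.5, so the number of positives S ~ Bin(12, 0.5).
Step 4: Two-sided exact p-value = sum of Bin(12,0.5) probabilities at or below the observed probability = 0.006348.
Step 5: alpha = 0.1. reject H0.

n_eff = 12, pos = 11, neg = 1, p = 0.006348, reject H0.


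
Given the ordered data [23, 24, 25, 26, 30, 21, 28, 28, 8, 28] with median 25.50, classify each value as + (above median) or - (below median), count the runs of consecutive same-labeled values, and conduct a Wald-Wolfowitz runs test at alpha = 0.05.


Step 1: Compute median = 25.50; label A = above, B = below.
Labels in order: BBBAABAABA  (n_A = 5, n_B = 5)
Step 2: Count runs R = 6.
Step 3: Under H0 (random ordering), E[R] = 2*n_A*n_B/(n_A+n_B) + 1 = 2*5*5/10 + 1 = 6.0000.
        Var[R] = 2*n_A*n_B*(2*n_A*n_B - n_A - n_B) / ((n_A+n_B)^2 * (n_A+n_B-1)) = 2000/900 = 2.2222.
        SD[R] = 1.4907.
Step 4: R = E[R], so z = 0 with no continuity correction.
Step 5: Two-sided p-value via normal approximation = 2*(1 - Phi(|z|)) = 1.000000.
Step 6: alpha = 0.05. fail to reject H0.

R = 6, z = 0.0000, p = 1.000000, fail to reject H0.


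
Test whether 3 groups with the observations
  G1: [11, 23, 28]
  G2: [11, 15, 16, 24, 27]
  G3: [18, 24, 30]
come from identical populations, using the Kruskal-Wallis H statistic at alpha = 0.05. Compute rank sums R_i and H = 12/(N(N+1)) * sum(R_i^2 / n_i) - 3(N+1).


Step 1: Combine all N = 11 observations and assign midranks.
sorted (value, group, rank): (11,G1,1.5), (11,G2,1.5), (15,G2,3), (16,G2,4), (18,G3,5), (23,G1,6), (24,G2,7.5), (24,G3,7.5), (27,G2,9), (28,G1,10), (30,G3,11)
Step 2: Sum ranks within each group.
R_1 = 17.5 (n_1 = 3)
R_2 = 25 (n_2 = 5)
R_3 = 23.5 (n_3 = 3)
Step 3: H = 12/(N(N+1)) * sum(R_i^2/n_i) - 3(N+1)
     = 12/(11*12) * (17.5^2/3 + 25^2/5 + 23.5^2/3) - 3*12
     = 0.090909 * 411.167 - 36
     = 1.378788.
Step 4: Ties present; correction factor C = 1 - 12/(11^3 - 11) = 0.990909. Corrected H = 1.378788 / 0.990909 = 1.391437.
Step 5: Under H0, H ~ chi^2(2); p-value = 0.498716.
Step 6: alpha = 0.05. fail to reject H0.

H = 1.3914, df = 2, p = 0.498716, fail to reject H0.


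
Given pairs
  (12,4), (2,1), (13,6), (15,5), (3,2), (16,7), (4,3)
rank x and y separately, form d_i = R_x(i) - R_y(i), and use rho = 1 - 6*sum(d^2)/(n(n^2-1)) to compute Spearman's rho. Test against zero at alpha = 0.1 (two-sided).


Step 1: Rank x and y separately (midranks; no ties here).
rank(x): 12->4, 2->1, 13->5, 15->6, 3->2, 16->7, 4->3
rank(y): 4->4, 1->1, 6->6, 5->5, 2->2, 7->7, 3->3
Step 2: d_i = R_x(i) - R_y(i); compute d_i^2.
  (4-4)^2=0, (1-1)^2=0, (5-6)^2=1, (6-5)^2=1, (2-2)^2=0, (7-7)^2=0, (3-3)^2=0
sum(d^2) = 2.
Step 3: rho = 1 - 6*2 / (7*(7^2 - 1)) = 1 - 12/336 = 0.964286.
Step 4: Under H0, t = rho * sqrt((n-2)/(1-rho^2)) = 8.1408 ~ t(5).
Step 5: Two-sided p-value from the t-distribution with 5 df = 0.000454.
Step 6: alpha = 0.1. reject H0.

rho = 0.9643, p = 0.000454, reject H0 at alpha = 0.1.


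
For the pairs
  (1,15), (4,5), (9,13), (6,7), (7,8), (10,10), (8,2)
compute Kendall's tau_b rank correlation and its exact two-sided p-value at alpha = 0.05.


Step 1: Enumerate the 21 unordered pairs (i,j) with i<j and classify each by sign(x_j-x_i) * sign(y_j-y_i).
  (1,2):dx=+3,dy=-10->D; (1,3):dx=+8,dy=-2->D; (1,4):dx=+5,dy=-8->D; (1,5):dx=+6,dy=-7->D
  (1,6):dx=+9,dy=-5->D; (1,7):dx=+7,dy=-13->D; (2,3):dx=+5,dy=+8->C; (2,4):dx=+2,dy=+2->C
  (2,5):dx=+3,dy=+3->C; (2,6):dx=+6,dy=+5->C; (2,7):dx=+4,dy=-3->D; (3,4):dx=-3,dy=-6->C
  (3,5):dx=-2,dy=-5->C; (3,6):dx=+1,dy=-3->D; (3,7):dx=-1,dy=-11->C; (4,5):dx=+1,dy=+1->C
  (4,6):dx=+4,dy=+3->C; (4,7):dx=+2,dy=-5->D; (5,6):dx=+3,dy=+2->C; (5,7):dx=+1,dy=-6->D
  (6,7):dx=-2,dy=-8->C
Step 2: C = 11, D = 10, total pairs = 21.
Step 3: tau = (C - D)/(n(n-1)/2) = (11 - 10)/21 = 0.047619.
Step 4: Exact two-sided p-value (enumerate n! = 5040 permutations of y under H0): p = 1.000000.
Step 5: alpha = 0.05. fail to reject H0.

tau_b = 0.0476 (C=11, D=10), p = 1.000000, fail to reject H0.


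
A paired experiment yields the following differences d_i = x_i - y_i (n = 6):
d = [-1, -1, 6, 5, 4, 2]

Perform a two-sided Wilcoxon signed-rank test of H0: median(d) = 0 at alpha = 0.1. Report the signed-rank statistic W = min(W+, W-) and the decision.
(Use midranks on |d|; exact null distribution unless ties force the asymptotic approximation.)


Step 1: Drop any zero differences (none here) and take |d_i|.
|d| = [1, 1, 6, 5, 4, 2]
Step 2: Midrank |d_i| (ties get averaged ranks).
ranks: |1|->1.5, |1|->1.5, |6|->6, |5|->5, |4|->4, |2|->3
Step 3: Attach original signs; sum ranks with positive sign and with negative sign.
W+ = 6 + 5 + 4 + 3 = 18
W- = 1.5 + 1.5 = 3
(Check: W+ + W- = 21 should equal n(n+1)/2 = 21.)
Step 4: Test statistic W = min(W+, W-) = 3.
Step 5: Ties in |d|, so use the tie-corrected normal approximation.
        E[W] = n(n+1)/4 = 6*7/4 = 10.5.
        Tie groups: |d|=1 (t=2); sum(t^3 - t) = 6.
        Var[W] = n(n+1)(2n+1)/24 - sum(t^3-t)/48 = 546/24 - 6/48 = 22.625.
        z = (W - E[W]) / sqrt(Var[W]) = (3 - 10.5) / 4.7566 = -1.5768.
        Two-sided p = 2*Phi(z) = 0.114850.
Step 6: alpha = 0.1. fail to reject H0.

W+ = 18, W- = 3, W = min = 3, p = 0.114850, fail to reject H0.


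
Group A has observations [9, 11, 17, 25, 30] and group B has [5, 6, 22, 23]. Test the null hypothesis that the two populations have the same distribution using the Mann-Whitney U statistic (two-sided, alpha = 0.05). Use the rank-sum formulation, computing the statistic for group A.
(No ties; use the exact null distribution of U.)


Step 1: Combine and sort all 9 observations; assign midranks.
sorted (value, group): (5,Y), (6,Y), (9,X), (11,X), (17,X), (22,Y), (23,Y), (25,X), (30,X)
ranks: 5->1, 6->2, 9->3, 11->4, 17->5, 22->6, 23->7, 25->8, 30->9
Step 2: Rank sum for X: R1 = 3 + 4 + 5 + 8 + 9 = 29.
Step 3: U_X = R1 - n1(n1+1)/2 = 29 - 5*6/2 = 29 - 15 = 14.
       U_Y = n1*n2 - U_X = 20 - 14 = 6.
Step 4: No ties, so the exact null distribution of U (based on enumerating the C(9,5) = 126 equally likely rank assignments) gives the two-sided p-value.
Step 5: p-value = 0.412698; compare to alpha = 0.05. fail to reject H0.

U_X = 14, p = 0.412698, fail to reject H0 at alpha = 0.05.
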